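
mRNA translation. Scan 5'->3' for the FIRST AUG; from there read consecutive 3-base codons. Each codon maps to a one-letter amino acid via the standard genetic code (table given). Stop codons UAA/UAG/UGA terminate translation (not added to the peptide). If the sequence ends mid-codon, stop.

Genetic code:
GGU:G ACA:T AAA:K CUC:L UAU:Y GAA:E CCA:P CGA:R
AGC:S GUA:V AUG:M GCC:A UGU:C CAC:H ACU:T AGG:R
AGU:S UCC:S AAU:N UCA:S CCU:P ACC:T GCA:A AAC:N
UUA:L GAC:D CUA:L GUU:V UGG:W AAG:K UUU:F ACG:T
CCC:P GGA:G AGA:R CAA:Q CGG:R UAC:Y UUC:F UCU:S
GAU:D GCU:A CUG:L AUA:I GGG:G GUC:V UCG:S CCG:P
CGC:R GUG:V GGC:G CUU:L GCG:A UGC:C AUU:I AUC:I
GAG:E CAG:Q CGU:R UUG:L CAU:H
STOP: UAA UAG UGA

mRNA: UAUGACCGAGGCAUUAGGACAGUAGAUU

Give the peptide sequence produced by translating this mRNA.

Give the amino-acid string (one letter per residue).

Answer: MTEALGQ

Derivation:
start AUG at pos 1
pos 1: AUG -> M; peptide=M
pos 4: ACC -> T; peptide=MT
pos 7: GAG -> E; peptide=MTE
pos 10: GCA -> A; peptide=MTEA
pos 13: UUA -> L; peptide=MTEAL
pos 16: GGA -> G; peptide=MTEALG
pos 19: CAG -> Q; peptide=MTEALGQ
pos 22: UAG -> STOP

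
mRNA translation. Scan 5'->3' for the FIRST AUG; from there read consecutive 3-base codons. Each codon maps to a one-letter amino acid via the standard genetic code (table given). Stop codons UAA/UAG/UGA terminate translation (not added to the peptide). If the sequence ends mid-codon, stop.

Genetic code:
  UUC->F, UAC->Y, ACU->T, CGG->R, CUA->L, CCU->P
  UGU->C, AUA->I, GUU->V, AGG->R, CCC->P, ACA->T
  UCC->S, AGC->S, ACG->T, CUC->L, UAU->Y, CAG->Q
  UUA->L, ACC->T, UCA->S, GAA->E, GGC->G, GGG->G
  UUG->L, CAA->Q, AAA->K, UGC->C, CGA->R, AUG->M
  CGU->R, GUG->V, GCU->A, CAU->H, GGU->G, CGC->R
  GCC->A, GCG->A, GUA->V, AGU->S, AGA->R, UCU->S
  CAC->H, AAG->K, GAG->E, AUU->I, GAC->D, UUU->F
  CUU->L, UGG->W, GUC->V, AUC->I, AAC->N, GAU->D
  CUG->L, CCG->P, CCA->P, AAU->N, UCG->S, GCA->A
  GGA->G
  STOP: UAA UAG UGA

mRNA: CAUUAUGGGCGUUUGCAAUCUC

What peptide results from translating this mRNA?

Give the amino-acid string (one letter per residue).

Answer: MGVCNL

Derivation:
start AUG at pos 4
pos 4: AUG -> M; peptide=M
pos 7: GGC -> G; peptide=MG
pos 10: GUU -> V; peptide=MGV
pos 13: UGC -> C; peptide=MGVC
pos 16: AAU -> N; peptide=MGVCN
pos 19: CUC -> L; peptide=MGVCNL
pos 22: only 0 nt remain (<3), stop (end of mRNA)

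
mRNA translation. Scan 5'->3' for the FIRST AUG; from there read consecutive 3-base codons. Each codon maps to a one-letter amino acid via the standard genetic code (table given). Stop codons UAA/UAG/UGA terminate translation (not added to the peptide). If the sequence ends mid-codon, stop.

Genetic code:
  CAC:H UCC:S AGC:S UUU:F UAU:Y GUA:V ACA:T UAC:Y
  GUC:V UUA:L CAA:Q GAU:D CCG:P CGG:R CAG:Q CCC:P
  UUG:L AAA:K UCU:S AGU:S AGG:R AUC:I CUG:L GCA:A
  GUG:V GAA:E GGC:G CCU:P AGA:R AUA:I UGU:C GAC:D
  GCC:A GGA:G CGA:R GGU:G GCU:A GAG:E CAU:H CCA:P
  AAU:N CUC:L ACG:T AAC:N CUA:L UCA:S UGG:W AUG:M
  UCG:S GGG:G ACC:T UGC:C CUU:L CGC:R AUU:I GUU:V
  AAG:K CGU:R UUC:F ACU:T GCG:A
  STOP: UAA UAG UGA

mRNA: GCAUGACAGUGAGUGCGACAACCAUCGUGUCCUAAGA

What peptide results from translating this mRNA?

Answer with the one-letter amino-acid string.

Answer: MTVSATTIVS

Derivation:
start AUG at pos 2
pos 2: AUG -> M; peptide=M
pos 5: ACA -> T; peptide=MT
pos 8: GUG -> V; peptide=MTV
pos 11: AGU -> S; peptide=MTVS
pos 14: GCG -> A; peptide=MTVSA
pos 17: ACA -> T; peptide=MTVSAT
pos 20: ACC -> T; peptide=MTVSATT
pos 23: AUC -> I; peptide=MTVSATTI
pos 26: GUG -> V; peptide=MTVSATTIV
pos 29: UCC -> S; peptide=MTVSATTIVS
pos 32: UAA -> STOP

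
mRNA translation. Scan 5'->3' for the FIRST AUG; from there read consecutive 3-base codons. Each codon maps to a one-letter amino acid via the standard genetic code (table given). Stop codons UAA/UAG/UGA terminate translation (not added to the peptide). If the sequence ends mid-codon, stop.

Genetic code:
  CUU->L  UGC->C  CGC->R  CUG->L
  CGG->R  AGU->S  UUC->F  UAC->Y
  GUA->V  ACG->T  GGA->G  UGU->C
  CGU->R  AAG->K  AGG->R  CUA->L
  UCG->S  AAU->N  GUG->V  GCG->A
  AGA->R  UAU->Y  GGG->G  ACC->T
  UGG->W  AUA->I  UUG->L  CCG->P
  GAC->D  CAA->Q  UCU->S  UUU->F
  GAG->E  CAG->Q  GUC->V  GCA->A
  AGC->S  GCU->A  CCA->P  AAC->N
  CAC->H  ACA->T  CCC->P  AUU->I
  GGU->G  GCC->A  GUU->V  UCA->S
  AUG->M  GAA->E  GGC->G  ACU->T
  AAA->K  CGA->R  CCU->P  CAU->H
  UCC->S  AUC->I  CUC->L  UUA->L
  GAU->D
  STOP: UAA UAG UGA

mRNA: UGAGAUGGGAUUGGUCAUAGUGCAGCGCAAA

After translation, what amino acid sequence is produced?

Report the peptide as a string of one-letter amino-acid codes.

Answer: MGLVIVQRK

Derivation:
start AUG at pos 4
pos 4: AUG -> M; peptide=M
pos 7: GGA -> G; peptide=MG
pos 10: UUG -> L; peptide=MGL
pos 13: GUC -> V; peptide=MGLV
pos 16: AUA -> I; peptide=MGLVI
pos 19: GUG -> V; peptide=MGLVIV
pos 22: CAG -> Q; peptide=MGLVIVQ
pos 25: CGC -> R; peptide=MGLVIVQR
pos 28: AAA -> K; peptide=MGLVIVQRK
pos 31: only 0 nt remain (<3), stop (end of mRNA)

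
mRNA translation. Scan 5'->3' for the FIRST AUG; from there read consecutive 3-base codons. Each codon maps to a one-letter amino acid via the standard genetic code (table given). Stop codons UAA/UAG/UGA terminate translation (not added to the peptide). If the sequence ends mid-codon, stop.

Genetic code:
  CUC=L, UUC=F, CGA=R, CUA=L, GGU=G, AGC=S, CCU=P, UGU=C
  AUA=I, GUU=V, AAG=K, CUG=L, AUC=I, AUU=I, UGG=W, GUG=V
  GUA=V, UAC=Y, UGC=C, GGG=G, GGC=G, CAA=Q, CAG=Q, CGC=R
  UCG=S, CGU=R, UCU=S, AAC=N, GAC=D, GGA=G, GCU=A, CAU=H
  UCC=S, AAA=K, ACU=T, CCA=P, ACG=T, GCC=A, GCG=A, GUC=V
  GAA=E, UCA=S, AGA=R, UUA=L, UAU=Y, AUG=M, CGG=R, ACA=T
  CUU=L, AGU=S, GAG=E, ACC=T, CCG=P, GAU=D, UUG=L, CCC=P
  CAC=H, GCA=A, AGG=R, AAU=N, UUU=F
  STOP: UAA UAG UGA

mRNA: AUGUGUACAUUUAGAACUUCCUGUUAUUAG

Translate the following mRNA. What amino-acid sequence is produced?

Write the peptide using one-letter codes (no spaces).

start AUG at pos 0
pos 0: AUG -> M; peptide=M
pos 3: UGU -> C; peptide=MC
pos 6: ACA -> T; peptide=MCT
pos 9: UUU -> F; peptide=MCTF
pos 12: AGA -> R; peptide=MCTFR
pos 15: ACU -> T; peptide=MCTFRT
pos 18: UCC -> S; peptide=MCTFRTS
pos 21: UGU -> C; peptide=MCTFRTSC
pos 24: UAU -> Y; peptide=MCTFRTSCY
pos 27: UAG -> STOP

Answer: MCTFRTSCY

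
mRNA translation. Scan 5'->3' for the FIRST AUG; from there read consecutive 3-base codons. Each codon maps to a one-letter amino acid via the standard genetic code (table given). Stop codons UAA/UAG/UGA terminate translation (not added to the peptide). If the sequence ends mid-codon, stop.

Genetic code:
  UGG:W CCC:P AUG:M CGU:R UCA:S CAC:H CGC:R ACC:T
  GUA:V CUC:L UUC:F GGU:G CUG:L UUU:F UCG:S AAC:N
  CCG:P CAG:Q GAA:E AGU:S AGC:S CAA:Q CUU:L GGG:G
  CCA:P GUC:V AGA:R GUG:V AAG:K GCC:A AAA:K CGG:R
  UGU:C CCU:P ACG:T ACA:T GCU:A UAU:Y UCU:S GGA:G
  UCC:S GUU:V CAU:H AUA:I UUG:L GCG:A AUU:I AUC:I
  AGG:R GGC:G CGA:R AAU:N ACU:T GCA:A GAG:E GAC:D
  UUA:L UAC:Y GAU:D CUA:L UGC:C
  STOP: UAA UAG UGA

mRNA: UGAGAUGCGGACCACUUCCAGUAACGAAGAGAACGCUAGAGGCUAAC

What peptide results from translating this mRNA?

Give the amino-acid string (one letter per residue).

Answer: MRTTSSNEENARG

Derivation:
start AUG at pos 4
pos 4: AUG -> M; peptide=M
pos 7: CGG -> R; peptide=MR
pos 10: ACC -> T; peptide=MRT
pos 13: ACU -> T; peptide=MRTT
pos 16: UCC -> S; peptide=MRTTS
pos 19: AGU -> S; peptide=MRTTSS
pos 22: AAC -> N; peptide=MRTTSSN
pos 25: GAA -> E; peptide=MRTTSSNE
pos 28: GAG -> E; peptide=MRTTSSNEE
pos 31: AAC -> N; peptide=MRTTSSNEEN
pos 34: GCU -> A; peptide=MRTTSSNEENA
pos 37: AGA -> R; peptide=MRTTSSNEENAR
pos 40: GGC -> G; peptide=MRTTSSNEENARG
pos 43: UAA -> STOP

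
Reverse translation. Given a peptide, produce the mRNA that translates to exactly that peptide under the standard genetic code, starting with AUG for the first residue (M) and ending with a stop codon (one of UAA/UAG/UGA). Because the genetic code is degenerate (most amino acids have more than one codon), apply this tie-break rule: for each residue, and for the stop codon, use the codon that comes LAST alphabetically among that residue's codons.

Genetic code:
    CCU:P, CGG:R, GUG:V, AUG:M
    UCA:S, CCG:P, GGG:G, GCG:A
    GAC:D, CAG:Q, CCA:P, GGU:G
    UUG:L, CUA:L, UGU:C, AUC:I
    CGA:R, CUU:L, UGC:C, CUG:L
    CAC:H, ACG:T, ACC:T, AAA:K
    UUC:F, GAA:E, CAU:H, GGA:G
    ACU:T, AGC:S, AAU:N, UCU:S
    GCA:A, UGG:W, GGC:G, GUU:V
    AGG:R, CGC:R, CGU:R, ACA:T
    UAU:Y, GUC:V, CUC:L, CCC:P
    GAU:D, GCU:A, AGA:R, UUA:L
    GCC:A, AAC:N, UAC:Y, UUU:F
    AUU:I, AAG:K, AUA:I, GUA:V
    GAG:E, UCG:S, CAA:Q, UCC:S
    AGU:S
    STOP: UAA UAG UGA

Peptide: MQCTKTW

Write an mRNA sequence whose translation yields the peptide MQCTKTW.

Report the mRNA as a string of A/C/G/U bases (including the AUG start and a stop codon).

Answer: mRNA: AUGCAGUGUACUAAGACUUGGUGA

Derivation:
residue 1: M -> AUG (start codon)
residue 2: Q codons sorted = CAA,CAG -> pick last = CAG
residue 3: C codons sorted = UGC,UGU -> pick last = UGU
residue 4: T codons sorted = ACA,ACC,ACG,ACU -> pick last = ACU
residue 5: K codons sorted = AAA,AAG -> pick last = AAG
residue 6: T codons sorted = ACA,ACC,ACG,ACU -> pick last = ACU
residue 7: W -> UGG (only codon)
terminator: stop codons sorted = UAA,UAG,UGA -> pick last = UGA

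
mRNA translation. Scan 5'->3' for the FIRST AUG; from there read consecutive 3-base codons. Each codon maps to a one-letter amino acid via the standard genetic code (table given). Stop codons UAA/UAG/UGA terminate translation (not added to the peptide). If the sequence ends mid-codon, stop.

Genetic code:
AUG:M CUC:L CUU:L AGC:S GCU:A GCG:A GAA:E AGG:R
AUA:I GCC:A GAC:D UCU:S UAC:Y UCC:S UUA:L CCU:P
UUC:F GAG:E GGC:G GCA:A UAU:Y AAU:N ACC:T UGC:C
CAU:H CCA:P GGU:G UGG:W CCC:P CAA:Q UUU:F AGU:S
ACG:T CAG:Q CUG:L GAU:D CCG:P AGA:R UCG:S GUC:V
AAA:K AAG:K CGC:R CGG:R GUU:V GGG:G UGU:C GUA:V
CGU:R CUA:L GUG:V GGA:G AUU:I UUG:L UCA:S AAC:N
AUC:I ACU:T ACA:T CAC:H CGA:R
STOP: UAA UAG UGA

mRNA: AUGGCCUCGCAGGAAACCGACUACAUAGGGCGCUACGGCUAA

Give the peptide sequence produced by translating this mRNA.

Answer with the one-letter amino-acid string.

Answer: MASQETDYIGRYG

Derivation:
start AUG at pos 0
pos 0: AUG -> M; peptide=M
pos 3: GCC -> A; peptide=MA
pos 6: UCG -> S; peptide=MAS
pos 9: CAG -> Q; peptide=MASQ
pos 12: GAA -> E; peptide=MASQE
pos 15: ACC -> T; peptide=MASQET
pos 18: GAC -> D; peptide=MASQETD
pos 21: UAC -> Y; peptide=MASQETDY
pos 24: AUA -> I; peptide=MASQETDYI
pos 27: GGG -> G; peptide=MASQETDYIG
pos 30: CGC -> R; peptide=MASQETDYIGR
pos 33: UAC -> Y; peptide=MASQETDYIGRY
pos 36: GGC -> G; peptide=MASQETDYIGRYG
pos 39: UAA -> STOP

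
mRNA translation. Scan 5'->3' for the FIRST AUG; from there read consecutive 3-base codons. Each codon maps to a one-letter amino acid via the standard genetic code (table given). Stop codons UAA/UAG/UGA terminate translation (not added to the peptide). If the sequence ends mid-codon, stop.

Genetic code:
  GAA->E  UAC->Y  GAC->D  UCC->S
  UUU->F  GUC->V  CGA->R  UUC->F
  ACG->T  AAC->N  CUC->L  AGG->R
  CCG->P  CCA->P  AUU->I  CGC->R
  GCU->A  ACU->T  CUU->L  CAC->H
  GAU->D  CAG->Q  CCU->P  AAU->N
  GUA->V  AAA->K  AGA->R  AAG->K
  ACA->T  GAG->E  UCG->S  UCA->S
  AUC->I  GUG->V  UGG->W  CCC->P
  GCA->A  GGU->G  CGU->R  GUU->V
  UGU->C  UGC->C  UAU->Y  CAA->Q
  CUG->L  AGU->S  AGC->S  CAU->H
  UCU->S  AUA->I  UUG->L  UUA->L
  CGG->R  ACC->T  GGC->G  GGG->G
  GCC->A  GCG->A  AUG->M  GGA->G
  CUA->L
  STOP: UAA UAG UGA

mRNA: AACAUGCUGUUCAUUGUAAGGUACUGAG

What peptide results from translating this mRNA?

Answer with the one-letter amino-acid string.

start AUG at pos 3
pos 3: AUG -> M; peptide=M
pos 6: CUG -> L; peptide=ML
pos 9: UUC -> F; peptide=MLF
pos 12: AUU -> I; peptide=MLFI
pos 15: GUA -> V; peptide=MLFIV
pos 18: AGG -> R; peptide=MLFIVR
pos 21: UAC -> Y; peptide=MLFIVRY
pos 24: UGA -> STOP

Answer: MLFIVRY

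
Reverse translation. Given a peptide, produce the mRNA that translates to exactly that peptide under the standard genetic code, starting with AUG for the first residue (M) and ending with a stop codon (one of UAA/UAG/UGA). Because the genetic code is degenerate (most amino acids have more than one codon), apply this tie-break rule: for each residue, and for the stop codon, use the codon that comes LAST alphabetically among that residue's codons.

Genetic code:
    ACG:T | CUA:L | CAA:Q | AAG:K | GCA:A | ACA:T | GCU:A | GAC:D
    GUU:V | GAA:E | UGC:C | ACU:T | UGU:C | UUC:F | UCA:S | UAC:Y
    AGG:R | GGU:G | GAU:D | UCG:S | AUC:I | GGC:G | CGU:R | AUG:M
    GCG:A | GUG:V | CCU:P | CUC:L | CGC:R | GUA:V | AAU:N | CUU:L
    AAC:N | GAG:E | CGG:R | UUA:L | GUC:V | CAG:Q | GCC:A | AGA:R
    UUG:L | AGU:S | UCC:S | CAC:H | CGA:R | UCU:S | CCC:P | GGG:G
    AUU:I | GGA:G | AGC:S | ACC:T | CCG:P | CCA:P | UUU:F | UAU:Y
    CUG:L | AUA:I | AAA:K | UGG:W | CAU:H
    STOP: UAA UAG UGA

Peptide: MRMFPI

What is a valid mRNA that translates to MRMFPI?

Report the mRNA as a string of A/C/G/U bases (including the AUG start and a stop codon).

Answer: mRNA: AUGCGUAUGUUUCCUAUUUGA

Derivation:
residue 1: M -> AUG (start codon)
residue 2: R codons sorted = AGA,AGG,CGA,CGC,CGG,CGU -> pick last = CGU
residue 3: M -> AUG (only codon)
residue 4: F codons sorted = UUC,UUU -> pick last = UUU
residue 5: P codons sorted = CCA,CCC,CCG,CCU -> pick last = CCU
residue 6: I codons sorted = AUA,AUC,AUU -> pick last = AUU
terminator: stop codons sorted = UAA,UAG,UGA -> pick last = UGA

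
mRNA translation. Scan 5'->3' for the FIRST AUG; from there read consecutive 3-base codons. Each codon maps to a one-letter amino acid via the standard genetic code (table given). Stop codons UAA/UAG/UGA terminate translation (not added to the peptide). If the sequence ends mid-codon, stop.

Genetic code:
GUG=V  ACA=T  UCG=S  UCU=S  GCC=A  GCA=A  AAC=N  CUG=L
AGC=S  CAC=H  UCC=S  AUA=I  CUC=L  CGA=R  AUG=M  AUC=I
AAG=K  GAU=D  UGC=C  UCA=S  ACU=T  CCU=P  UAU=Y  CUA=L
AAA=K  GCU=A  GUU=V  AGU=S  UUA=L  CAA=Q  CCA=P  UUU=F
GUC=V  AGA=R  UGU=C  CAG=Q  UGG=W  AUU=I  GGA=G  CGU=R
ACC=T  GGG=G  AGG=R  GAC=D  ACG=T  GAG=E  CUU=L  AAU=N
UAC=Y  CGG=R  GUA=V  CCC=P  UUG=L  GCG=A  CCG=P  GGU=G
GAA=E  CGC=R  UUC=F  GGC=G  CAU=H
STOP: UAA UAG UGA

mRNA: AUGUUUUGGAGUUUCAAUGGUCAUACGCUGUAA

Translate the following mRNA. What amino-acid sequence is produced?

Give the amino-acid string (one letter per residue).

Answer: MFWSFNGHTL

Derivation:
start AUG at pos 0
pos 0: AUG -> M; peptide=M
pos 3: UUU -> F; peptide=MF
pos 6: UGG -> W; peptide=MFW
pos 9: AGU -> S; peptide=MFWS
pos 12: UUC -> F; peptide=MFWSF
pos 15: AAU -> N; peptide=MFWSFN
pos 18: GGU -> G; peptide=MFWSFNG
pos 21: CAU -> H; peptide=MFWSFNGH
pos 24: ACG -> T; peptide=MFWSFNGHT
pos 27: CUG -> L; peptide=MFWSFNGHTL
pos 30: UAA -> STOP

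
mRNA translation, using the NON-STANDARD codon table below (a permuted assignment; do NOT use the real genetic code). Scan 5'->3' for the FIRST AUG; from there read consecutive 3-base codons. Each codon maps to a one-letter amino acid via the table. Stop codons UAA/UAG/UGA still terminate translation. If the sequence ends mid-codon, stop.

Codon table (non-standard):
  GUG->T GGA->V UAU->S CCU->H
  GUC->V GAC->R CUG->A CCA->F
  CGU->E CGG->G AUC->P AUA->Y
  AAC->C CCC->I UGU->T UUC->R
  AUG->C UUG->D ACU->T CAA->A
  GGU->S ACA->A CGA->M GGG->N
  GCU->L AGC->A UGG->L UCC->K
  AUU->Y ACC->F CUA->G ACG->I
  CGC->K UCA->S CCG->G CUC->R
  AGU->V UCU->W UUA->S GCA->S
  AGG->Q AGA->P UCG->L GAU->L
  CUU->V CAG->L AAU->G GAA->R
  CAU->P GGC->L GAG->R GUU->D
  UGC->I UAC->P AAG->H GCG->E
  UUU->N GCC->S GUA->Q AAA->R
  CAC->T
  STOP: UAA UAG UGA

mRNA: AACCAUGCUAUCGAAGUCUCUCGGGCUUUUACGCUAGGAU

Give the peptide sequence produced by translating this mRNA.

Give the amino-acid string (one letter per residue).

start AUG at pos 4
pos 4: AUG -> C; peptide=C
pos 7: CUA -> G; peptide=CG
pos 10: UCG -> L; peptide=CGL
pos 13: AAG -> H; peptide=CGLH
pos 16: UCU -> W; peptide=CGLHW
pos 19: CUC -> R; peptide=CGLHWR
pos 22: GGG -> N; peptide=CGLHWRN
pos 25: CUU -> V; peptide=CGLHWRNV
pos 28: UUA -> S; peptide=CGLHWRNVS
pos 31: CGC -> K; peptide=CGLHWRNVSK
pos 34: UAG -> STOP

Answer: CGLHWRNVSK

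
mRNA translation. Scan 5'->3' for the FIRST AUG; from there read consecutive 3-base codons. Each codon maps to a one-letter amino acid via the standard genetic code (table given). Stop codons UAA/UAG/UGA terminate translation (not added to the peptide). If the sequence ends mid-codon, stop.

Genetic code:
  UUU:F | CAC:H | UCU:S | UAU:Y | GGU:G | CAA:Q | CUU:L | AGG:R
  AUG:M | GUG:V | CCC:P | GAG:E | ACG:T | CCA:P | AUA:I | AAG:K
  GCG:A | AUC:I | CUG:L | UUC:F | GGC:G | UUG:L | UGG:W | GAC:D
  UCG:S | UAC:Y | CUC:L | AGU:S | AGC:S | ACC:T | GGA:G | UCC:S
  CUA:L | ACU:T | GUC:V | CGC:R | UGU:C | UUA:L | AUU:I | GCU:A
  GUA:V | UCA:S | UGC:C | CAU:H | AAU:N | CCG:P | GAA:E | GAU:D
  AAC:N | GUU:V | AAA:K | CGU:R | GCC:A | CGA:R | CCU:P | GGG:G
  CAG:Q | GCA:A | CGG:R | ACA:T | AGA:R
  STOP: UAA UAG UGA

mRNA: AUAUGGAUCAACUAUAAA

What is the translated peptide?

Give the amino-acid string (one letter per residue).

Answer: MDQL

Derivation:
start AUG at pos 2
pos 2: AUG -> M; peptide=M
pos 5: GAU -> D; peptide=MD
pos 8: CAA -> Q; peptide=MDQ
pos 11: CUA -> L; peptide=MDQL
pos 14: UAA -> STOP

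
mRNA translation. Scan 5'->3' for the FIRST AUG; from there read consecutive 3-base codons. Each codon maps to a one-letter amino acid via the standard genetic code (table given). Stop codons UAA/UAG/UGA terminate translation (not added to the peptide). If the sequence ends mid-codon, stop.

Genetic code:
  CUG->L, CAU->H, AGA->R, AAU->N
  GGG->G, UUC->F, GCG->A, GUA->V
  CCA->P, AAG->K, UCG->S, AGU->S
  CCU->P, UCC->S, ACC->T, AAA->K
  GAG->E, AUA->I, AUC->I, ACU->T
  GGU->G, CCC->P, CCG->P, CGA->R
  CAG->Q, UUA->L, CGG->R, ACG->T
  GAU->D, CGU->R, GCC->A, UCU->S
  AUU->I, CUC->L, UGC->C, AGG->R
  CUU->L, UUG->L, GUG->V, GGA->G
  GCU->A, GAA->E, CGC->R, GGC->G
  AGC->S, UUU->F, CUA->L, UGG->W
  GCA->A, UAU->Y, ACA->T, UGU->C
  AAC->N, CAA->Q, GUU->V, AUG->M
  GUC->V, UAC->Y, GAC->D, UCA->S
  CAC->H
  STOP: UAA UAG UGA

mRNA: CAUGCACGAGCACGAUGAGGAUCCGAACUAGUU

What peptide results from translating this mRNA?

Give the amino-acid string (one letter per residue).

start AUG at pos 1
pos 1: AUG -> M; peptide=M
pos 4: CAC -> H; peptide=MH
pos 7: GAG -> E; peptide=MHE
pos 10: CAC -> H; peptide=MHEH
pos 13: GAU -> D; peptide=MHEHD
pos 16: GAG -> E; peptide=MHEHDE
pos 19: GAU -> D; peptide=MHEHDED
pos 22: CCG -> P; peptide=MHEHDEDP
pos 25: AAC -> N; peptide=MHEHDEDPN
pos 28: UAG -> STOP

Answer: MHEHDEDPN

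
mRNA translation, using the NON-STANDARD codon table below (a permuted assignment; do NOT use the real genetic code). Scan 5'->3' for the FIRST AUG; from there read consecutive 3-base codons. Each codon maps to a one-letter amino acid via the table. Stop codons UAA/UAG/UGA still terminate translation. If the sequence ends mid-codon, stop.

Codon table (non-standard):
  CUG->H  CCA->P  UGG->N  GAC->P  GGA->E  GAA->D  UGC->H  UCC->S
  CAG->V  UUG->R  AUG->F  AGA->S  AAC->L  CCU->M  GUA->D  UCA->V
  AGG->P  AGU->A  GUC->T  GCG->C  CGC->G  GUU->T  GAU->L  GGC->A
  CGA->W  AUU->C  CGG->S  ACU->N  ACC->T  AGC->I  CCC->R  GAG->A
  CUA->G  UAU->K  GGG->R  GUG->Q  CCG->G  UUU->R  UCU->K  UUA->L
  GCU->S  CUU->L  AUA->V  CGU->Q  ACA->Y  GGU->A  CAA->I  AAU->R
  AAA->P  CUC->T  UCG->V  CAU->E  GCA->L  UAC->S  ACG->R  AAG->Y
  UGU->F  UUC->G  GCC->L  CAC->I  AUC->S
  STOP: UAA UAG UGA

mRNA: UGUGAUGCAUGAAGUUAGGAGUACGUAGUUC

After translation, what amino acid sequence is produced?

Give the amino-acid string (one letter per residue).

Answer: FEDTPAR

Derivation:
start AUG at pos 4
pos 4: AUG -> F; peptide=F
pos 7: CAU -> E; peptide=FE
pos 10: GAA -> D; peptide=FED
pos 13: GUU -> T; peptide=FEDT
pos 16: AGG -> P; peptide=FEDTP
pos 19: AGU -> A; peptide=FEDTPA
pos 22: ACG -> R; peptide=FEDTPAR
pos 25: UAG -> STOP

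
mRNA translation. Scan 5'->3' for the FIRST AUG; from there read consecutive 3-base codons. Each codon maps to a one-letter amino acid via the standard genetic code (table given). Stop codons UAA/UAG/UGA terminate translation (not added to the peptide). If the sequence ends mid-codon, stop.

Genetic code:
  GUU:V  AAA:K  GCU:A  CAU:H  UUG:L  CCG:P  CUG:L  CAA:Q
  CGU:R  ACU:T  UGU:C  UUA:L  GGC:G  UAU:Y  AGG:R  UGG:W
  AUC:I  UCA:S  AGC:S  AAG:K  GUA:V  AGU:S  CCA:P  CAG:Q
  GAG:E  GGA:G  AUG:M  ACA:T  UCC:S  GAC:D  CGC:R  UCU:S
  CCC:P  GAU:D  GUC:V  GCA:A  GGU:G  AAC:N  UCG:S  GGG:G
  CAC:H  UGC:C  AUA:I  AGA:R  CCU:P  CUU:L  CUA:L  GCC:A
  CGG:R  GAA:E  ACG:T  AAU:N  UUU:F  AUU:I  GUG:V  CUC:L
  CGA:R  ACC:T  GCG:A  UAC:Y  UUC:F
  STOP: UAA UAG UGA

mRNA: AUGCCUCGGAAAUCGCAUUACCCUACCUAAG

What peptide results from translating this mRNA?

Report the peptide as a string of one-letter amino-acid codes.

start AUG at pos 0
pos 0: AUG -> M; peptide=M
pos 3: CCU -> P; peptide=MP
pos 6: CGG -> R; peptide=MPR
pos 9: AAA -> K; peptide=MPRK
pos 12: UCG -> S; peptide=MPRKS
pos 15: CAU -> H; peptide=MPRKSH
pos 18: UAC -> Y; peptide=MPRKSHY
pos 21: CCU -> P; peptide=MPRKSHYP
pos 24: ACC -> T; peptide=MPRKSHYPT
pos 27: UAA -> STOP

Answer: MPRKSHYPT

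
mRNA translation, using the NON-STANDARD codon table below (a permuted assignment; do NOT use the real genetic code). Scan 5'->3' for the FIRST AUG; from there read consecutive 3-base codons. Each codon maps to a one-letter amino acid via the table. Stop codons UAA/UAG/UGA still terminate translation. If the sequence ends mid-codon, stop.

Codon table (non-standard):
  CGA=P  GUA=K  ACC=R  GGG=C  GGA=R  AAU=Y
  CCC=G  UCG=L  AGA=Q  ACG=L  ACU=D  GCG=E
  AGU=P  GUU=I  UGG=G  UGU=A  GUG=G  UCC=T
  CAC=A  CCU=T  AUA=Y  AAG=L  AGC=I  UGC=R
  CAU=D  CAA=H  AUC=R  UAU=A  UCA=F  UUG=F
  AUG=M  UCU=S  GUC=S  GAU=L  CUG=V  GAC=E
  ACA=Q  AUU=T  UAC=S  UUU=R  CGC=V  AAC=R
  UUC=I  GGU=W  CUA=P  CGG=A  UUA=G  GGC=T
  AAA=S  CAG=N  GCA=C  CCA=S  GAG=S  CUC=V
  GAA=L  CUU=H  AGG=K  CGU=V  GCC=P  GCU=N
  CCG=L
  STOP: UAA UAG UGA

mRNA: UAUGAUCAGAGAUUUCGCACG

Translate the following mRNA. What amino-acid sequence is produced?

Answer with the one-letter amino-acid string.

start AUG at pos 1
pos 1: AUG -> M; peptide=M
pos 4: AUC -> R; peptide=MR
pos 7: AGA -> Q; peptide=MRQ
pos 10: GAU -> L; peptide=MRQL
pos 13: UUC -> I; peptide=MRQLI
pos 16: GCA -> C; peptide=MRQLIC
pos 19: only 2 nt remain (<3), stop (end of mRNA)

Answer: MRQLIC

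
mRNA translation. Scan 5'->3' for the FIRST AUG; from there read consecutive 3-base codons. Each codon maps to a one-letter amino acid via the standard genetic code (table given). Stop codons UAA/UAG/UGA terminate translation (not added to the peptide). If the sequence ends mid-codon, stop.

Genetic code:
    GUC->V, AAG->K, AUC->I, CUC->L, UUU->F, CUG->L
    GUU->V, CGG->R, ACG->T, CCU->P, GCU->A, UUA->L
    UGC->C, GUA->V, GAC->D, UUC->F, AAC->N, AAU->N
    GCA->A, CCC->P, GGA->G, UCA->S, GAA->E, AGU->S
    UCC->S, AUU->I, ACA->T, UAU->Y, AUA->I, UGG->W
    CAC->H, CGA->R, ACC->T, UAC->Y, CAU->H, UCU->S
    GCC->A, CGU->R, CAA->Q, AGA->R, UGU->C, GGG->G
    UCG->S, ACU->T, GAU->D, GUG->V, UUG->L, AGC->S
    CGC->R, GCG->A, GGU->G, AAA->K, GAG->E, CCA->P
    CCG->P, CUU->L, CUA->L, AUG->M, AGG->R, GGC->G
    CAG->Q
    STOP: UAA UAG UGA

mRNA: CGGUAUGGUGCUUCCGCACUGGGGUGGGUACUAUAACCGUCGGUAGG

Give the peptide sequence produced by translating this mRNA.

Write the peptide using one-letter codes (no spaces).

start AUG at pos 4
pos 4: AUG -> M; peptide=M
pos 7: GUG -> V; peptide=MV
pos 10: CUU -> L; peptide=MVL
pos 13: CCG -> P; peptide=MVLP
pos 16: CAC -> H; peptide=MVLPH
pos 19: UGG -> W; peptide=MVLPHW
pos 22: GGU -> G; peptide=MVLPHWG
pos 25: GGG -> G; peptide=MVLPHWGG
pos 28: UAC -> Y; peptide=MVLPHWGGY
pos 31: UAU -> Y; peptide=MVLPHWGGYY
pos 34: AAC -> N; peptide=MVLPHWGGYYN
pos 37: CGU -> R; peptide=MVLPHWGGYYNR
pos 40: CGG -> R; peptide=MVLPHWGGYYNRR
pos 43: UAG -> STOP

Answer: MVLPHWGGYYNRR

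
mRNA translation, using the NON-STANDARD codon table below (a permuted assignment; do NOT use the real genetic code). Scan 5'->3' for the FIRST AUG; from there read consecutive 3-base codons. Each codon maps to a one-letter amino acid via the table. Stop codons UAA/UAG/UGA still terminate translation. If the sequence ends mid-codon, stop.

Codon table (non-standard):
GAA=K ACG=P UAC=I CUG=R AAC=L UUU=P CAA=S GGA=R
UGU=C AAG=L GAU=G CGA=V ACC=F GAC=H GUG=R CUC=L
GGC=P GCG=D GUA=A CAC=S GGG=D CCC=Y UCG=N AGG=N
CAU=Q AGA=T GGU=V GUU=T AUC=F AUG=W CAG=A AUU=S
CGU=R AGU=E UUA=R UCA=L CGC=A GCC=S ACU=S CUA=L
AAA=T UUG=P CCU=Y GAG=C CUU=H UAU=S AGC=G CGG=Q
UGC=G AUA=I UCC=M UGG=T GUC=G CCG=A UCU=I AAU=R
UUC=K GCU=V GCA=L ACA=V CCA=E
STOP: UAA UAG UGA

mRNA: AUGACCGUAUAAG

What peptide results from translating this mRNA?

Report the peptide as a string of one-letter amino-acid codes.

start AUG at pos 0
pos 0: AUG -> W; peptide=W
pos 3: ACC -> F; peptide=WF
pos 6: GUA -> A; peptide=WFA
pos 9: UAA -> STOP

Answer: WFA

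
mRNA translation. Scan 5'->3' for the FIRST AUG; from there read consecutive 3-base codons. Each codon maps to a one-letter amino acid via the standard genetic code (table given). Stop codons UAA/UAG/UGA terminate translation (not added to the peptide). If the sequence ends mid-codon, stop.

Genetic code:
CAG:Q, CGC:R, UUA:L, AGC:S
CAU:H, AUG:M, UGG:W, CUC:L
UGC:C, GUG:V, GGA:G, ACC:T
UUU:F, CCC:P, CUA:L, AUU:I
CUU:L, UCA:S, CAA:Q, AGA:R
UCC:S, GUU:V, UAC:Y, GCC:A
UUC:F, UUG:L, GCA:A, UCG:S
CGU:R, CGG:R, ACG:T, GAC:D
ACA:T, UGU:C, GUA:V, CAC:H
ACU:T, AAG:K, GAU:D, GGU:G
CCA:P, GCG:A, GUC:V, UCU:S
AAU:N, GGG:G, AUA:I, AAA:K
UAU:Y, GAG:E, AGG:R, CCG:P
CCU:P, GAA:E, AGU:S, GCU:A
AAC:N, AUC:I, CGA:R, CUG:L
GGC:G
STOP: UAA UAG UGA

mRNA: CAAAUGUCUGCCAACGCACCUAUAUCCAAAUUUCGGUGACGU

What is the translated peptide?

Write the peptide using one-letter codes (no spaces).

start AUG at pos 3
pos 3: AUG -> M; peptide=M
pos 6: UCU -> S; peptide=MS
pos 9: GCC -> A; peptide=MSA
pos 12: AAC -> N; peptide=MSAN
pos 15: GCA -> A; peptide=MSANA
pos 18: CCU -> P; peptide=MSANAP
pos 21: AUA -> I; peptide=MSANAPI
pos 24: UCC -> S; peptide=MSANAPIS
pos 27: AAA -> K; peptide=MSANAPISK
pos 30: UUU -> F; peptide=MSANAPISKF
pos 33: CGG -> R; peptide=MSANAPISKFR
pos 36: UGA -> STOP

Answer: MSANAPISKFR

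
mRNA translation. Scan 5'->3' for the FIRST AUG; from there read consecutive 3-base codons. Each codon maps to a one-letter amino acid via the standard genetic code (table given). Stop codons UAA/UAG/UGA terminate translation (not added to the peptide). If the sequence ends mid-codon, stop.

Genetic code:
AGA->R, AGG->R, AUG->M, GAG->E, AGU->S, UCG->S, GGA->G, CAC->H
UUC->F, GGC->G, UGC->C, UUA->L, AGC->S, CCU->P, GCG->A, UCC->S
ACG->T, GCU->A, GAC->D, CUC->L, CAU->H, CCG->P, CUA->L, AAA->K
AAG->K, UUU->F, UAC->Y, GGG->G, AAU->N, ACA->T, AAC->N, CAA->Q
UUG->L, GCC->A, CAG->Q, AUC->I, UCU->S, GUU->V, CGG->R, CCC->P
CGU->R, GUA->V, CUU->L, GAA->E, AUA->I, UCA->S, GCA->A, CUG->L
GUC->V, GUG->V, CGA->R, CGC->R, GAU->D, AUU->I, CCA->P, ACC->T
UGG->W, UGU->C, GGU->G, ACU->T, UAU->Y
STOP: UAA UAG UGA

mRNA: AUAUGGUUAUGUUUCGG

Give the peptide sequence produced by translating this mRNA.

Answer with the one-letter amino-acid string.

start AUG at pos 2
pos 2: AUG -> M; peptide=M
pos 5: GUU -> V; peptide=MV
pos 8: AUG -> M; peptide=MVM
pos 11: UUU -> F; peptide=MVMF
pos 14: CGG -> R; peptide=MVMFR
pos 17: only 0 nt remain (<3), stop (end of mRNA)

Answer: MVMFR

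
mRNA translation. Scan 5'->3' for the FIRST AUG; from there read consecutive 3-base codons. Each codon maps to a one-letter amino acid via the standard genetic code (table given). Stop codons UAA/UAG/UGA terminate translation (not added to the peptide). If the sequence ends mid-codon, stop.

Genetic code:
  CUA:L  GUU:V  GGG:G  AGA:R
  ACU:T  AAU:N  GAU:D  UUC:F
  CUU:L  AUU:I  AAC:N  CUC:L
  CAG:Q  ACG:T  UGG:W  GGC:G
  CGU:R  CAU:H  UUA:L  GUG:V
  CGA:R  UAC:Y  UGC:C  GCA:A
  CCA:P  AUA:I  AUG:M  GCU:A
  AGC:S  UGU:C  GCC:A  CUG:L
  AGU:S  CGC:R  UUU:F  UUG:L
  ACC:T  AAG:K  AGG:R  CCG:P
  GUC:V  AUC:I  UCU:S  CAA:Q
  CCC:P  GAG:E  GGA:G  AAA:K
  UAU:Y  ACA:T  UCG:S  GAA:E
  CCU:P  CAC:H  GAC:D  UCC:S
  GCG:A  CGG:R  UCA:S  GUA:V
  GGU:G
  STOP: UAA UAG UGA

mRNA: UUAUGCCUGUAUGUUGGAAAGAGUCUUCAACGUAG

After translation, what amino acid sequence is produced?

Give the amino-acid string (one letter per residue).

Answer: MPVCWKESST

Derivation:
start AUG at pos 2
pos 2: AUG -> M; peptide=M
pos 5: CCU -> P; peptide=MP
pos 8: GUA -> V; peptide=MPV
pos 11: UGU -> C; peptide=MPVC
pos 14: UGG -> W; peptide=MPVCW
pos 17: AAA -> K; peptide=MPVCWK
pos 20: GAG -> E; peptide=MPVCWKE
pos 23: UCU -> S; peptide=MPVCWKES
pos 26: UCA -> S; peptide=MPVCWKESS
pos 29: ACG -> T; peptide=MPVCWKESST
pos 32: UAG -> STOP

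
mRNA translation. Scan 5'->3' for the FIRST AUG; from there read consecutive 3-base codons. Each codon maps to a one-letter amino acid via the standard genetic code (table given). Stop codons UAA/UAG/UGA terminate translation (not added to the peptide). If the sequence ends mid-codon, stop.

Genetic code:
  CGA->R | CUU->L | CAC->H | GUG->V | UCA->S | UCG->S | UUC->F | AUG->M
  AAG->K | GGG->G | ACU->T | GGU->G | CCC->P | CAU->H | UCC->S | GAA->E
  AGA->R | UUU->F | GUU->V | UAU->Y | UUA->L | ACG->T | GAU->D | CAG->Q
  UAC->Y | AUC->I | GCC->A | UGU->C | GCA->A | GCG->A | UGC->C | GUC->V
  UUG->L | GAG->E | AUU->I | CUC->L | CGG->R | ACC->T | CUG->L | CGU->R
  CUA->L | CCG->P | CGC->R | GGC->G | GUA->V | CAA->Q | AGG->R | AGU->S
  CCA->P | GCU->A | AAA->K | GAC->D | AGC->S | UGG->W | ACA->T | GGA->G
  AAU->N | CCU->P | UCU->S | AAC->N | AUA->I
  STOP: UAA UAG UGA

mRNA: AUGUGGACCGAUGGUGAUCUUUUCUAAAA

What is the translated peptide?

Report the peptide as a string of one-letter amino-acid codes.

Answer: MWTDGDLF

Derivation:
start AUG at pos 0
pos 0: AUG -> M; peptide=M
pos 3: UGG -> W; peptide=MW
pos 6: ACC -> T; peptide=MWT
pos 9: GAU -> D; peptide=MWTD
pos 12: GGU -> G; peptide=MWTDG
pos 15: GAU -> D; peptide=MWTDGD
pos 18: CUU -> L; peptide=MWTDGDL
pos 21: UUC -> F; peptide=MWTDGDLF
pos 24: UAA -> STOP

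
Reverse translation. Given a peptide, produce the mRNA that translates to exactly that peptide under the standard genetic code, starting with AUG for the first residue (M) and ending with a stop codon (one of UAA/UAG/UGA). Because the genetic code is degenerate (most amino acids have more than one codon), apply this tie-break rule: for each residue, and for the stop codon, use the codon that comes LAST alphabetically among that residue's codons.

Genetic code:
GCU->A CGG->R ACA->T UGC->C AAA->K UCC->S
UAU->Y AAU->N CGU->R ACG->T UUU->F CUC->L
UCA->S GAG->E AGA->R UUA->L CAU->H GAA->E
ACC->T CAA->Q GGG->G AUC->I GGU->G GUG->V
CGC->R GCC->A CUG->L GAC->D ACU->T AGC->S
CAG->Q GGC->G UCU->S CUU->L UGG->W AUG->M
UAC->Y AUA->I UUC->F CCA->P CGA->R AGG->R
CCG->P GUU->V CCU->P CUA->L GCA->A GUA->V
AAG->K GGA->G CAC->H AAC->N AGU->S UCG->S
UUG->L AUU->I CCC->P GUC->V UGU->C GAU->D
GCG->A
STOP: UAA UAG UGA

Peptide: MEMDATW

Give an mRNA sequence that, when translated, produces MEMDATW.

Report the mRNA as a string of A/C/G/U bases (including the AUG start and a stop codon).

Answer: mRNA: AUGGAGAUGGAUGCUACUUGGUGA

Derivation:
residue 1: M -> AUG (start codon)
residue 2: E codons sorted = GAA,GAG -> pick last = GAG
residue 3: M -> AUG (only codon)
residue 4: D codons sorted = GAC,GAU -> pick last = GAU
residue 5: A codons sorted = GCA,GCC,GCG,GCU -> pick last = GCU
residue 6: T codons sorted = ACA,ACC,ACG,ACU -> pick last = ACU
residue 7: W -> UGG (only codon)
terminator: stop codons sorted = UAA,UAG,UGA -> pick last = UGA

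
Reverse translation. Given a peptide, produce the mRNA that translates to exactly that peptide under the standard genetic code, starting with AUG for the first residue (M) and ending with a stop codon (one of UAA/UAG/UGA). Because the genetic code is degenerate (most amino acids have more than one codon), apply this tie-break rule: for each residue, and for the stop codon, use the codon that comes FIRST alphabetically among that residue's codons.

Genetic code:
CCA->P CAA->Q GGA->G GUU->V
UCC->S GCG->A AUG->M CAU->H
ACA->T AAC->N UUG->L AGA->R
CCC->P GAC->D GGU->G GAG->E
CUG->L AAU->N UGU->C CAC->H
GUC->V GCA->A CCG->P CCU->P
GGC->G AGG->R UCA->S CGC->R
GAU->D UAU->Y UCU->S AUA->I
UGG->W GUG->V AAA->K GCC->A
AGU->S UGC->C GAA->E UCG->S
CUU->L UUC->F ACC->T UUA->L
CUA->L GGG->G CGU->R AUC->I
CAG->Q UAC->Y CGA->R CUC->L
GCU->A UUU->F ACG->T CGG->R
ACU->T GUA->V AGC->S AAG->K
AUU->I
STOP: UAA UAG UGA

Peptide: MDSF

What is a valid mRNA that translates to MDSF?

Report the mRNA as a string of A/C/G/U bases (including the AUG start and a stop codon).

residue 1: M -> AUG (start codon)
residue 2: D codons sorted = GAC,GAU -> pick first = GAC
residue 3: S codons sorted = AGC,AGU,UCA,UCC,UCG,UCU -> pick first = AGC
residue 4: F codons sorted = UUC,UUU -> pick first = UUC
terminator: stop codons sorted = UAA,UAG,UGA -> pick first = UAA

Answer: mRNA: AUGGACAGCUUCUAA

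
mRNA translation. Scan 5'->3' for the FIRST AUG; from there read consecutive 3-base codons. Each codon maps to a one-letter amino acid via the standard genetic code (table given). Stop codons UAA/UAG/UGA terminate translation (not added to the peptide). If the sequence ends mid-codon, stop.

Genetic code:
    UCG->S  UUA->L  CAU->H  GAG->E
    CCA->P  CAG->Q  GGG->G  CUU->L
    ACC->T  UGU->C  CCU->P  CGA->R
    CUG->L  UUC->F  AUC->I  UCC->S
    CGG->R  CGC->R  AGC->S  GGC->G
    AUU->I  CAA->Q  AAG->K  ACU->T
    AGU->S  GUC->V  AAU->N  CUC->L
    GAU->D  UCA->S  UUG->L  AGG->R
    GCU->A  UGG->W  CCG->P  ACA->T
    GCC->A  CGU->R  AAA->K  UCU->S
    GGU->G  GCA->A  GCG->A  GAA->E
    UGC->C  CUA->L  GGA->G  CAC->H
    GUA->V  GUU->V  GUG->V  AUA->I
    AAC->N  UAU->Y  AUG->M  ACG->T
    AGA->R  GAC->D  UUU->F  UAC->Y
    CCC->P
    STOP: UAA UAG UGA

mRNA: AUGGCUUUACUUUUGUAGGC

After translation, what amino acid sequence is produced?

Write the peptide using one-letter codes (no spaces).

Answer: MALLL

Derivation:
start AUG at pos 0
pos 0: AUG -> M; peptide=M
pos 3: GCU -> A; peptide=MA
pos 6: UUA -> L; peptide=MAL
pos 9: CUU -> L; peptide=MALL
pos 12: UUG -> L; peptide=MALLL
pos 15: UAG -> STOP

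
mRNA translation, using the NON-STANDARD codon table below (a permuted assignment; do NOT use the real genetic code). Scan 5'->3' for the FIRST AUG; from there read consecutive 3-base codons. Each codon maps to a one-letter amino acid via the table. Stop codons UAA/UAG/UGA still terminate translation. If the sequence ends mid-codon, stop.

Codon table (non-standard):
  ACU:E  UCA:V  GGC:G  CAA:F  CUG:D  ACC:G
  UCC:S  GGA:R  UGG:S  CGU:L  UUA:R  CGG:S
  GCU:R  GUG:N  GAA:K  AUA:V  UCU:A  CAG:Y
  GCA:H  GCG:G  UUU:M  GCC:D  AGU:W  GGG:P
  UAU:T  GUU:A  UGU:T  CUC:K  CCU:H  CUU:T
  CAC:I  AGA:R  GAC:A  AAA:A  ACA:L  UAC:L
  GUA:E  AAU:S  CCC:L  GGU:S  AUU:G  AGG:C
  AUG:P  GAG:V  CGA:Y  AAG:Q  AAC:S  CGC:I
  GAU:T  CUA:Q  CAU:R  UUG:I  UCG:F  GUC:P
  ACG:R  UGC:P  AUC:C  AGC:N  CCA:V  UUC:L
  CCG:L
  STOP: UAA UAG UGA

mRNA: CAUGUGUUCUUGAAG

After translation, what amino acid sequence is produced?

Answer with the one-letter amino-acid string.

start AUG at pos 1
pos 1: AUG -> P; peptide=P
pos 4: UGU -> T; peptide=PT
pos 7: UCU -> A; peptide=PTA
pos 10: UGA -> STOP

Answer: PTA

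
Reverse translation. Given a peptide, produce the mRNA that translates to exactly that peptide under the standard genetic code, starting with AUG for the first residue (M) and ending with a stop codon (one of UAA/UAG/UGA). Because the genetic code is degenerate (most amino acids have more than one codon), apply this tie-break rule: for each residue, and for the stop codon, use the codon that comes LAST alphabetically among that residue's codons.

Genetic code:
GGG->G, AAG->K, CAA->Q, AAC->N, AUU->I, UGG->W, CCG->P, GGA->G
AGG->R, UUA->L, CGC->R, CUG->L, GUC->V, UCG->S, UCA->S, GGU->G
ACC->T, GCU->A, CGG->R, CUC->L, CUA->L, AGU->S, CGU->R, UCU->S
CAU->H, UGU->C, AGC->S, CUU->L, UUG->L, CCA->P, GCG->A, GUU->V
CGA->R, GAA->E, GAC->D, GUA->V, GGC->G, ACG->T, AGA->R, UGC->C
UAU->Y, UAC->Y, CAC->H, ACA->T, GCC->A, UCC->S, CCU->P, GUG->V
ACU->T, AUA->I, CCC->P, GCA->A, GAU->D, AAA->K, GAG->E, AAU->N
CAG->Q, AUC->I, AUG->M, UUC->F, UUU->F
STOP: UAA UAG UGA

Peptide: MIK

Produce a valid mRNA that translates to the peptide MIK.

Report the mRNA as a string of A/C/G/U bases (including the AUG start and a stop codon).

Answer: mRNA: AUGAUUAAGUGA

Derivation:
residue 1: M -> AUG (start codon)
residue 2: I codons sorted = AUA,AUC,AUU -> pick last = AUU
residue 3: K codons sorted = AAA,AAG -> pick last = AAG
terminator: stop codons sorted = UAA,UAG,UGA -> pick last = UGA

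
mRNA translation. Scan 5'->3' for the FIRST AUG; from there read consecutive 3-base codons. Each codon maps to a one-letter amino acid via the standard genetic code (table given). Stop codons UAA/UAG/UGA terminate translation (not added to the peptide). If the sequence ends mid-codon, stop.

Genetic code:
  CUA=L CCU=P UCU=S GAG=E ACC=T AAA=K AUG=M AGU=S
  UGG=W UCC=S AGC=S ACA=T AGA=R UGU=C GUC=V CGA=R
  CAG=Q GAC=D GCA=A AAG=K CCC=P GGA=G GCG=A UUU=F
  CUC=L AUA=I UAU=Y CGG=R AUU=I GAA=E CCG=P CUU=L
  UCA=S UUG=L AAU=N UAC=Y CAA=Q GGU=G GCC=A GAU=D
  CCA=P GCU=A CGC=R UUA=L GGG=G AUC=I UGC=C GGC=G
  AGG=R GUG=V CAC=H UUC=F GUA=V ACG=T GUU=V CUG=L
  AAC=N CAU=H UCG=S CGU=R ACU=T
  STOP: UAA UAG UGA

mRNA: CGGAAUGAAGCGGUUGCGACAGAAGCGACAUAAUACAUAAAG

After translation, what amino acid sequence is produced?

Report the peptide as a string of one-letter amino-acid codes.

start AUG at pos 4
pos 4: AUG -> M; peptide=M
pos 7: AAG -> K; peptide=MK
pos 10: CGG -> R; peptide=MKR
pos 13: UUG -> L; peptide=MKRL
pos 16: CGA -> R; peptide=MKRLR
pos 19: CAG -> Q; peptide=MKRLRQ
pos 22: AAG -> K; peptide=MKRLRQK
pos 25: CGA -> R; peptide=MKRLRQKR
pos 28: CAU -> H; peptide=MKRLRQKRH
pos 31: AAU -> N; peptide=MKRLRQKRHN
pos 34: ACA -> T; peptide=MKRLRQKRHNT
pos 37: UAA -> STOP

Answer: MKRLRQKRHNT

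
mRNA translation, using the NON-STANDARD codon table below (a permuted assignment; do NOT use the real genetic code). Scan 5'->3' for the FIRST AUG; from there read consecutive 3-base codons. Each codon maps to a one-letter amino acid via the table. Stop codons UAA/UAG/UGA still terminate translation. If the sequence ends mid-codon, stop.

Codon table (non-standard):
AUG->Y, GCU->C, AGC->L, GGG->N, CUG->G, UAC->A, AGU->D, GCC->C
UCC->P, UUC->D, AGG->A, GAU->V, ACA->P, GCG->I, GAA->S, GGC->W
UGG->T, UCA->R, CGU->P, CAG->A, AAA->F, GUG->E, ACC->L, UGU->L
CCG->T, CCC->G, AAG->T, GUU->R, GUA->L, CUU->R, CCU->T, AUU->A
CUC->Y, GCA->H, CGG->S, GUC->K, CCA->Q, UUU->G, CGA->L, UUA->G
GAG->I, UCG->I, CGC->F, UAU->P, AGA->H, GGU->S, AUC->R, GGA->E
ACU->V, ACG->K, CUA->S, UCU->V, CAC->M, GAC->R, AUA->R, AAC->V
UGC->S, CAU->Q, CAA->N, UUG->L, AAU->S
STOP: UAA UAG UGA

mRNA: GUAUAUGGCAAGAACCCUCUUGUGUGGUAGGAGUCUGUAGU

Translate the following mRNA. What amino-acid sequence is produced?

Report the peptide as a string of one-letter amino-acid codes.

Answer: YHHLYLLSADG

Derivation:
start AUG at pos 4
pos 4: AUG -> Y; peptide=Y
pos 7: GCA -> H; peptide=YH
pos 10: AGA -> H; peptide=YHH
pos 13: ACC -> L; peptide=YHHL
pos 16: CUC -> Y; peptide=YHHLY
pos 19: UUG -> L; peptide=YHHLYL
pos 22: UGU -> L; peptide=YHHLYLL
pos 25: GGU -> S; peptide=YHHLYLLS
pos 28: AGG -> A; peptide=YHHLYLLSA
pos 31: AGU -> D; peptide=YHHLYLLSAD
pos 34: CUG -> G; peptide=YHHLYLLSADG
pos 37: UAG -> STOP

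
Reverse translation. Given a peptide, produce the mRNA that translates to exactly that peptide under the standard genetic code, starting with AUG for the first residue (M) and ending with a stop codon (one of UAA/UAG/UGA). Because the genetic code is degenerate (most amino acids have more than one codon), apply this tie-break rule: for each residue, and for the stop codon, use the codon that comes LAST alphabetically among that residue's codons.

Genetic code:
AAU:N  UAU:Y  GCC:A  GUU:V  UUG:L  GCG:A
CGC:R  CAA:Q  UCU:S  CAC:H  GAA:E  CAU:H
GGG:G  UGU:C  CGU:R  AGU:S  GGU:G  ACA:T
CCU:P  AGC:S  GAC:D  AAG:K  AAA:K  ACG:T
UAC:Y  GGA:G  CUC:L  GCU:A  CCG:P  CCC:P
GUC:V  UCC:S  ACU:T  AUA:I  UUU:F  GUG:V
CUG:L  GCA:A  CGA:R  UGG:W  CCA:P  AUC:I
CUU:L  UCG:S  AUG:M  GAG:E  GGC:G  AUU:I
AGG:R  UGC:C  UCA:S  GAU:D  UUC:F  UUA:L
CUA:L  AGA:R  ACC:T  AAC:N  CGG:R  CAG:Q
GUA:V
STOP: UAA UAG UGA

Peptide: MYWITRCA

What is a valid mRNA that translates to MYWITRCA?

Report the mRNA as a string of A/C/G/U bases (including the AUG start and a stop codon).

residue 1: M -> AUG (start codon)
residue 2: Y codons sorted = UAC,UAU -> pick last = UAU
residue 3: W -> UGG (only codon)
residue 4: I codons sorted = AUA,AUC,AUU -> pick last = AUU
residue 5: T codons sorted = ACA,ACC,ACG,ACU -> pick last = ACU
residue 6: R codons sorted = AGA,AGG,CGA,CGC,CGG,CGU -> pick last = CGU
residue 7: C codons sorted = UGC,UGU -> pick last = UGU
residue 8: A codons sorted = GCA,GCC,GCG,GCU -> pick last = GCU
terminator: stop codons sorted = UAA,UAG,UGA -> pick last = UGA

Answer: mRNA: AUGUAUUGGAUUACUCGUUGUGCUUGA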